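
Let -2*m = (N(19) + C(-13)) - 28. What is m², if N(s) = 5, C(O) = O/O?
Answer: 121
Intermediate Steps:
C(O) = 1
m = 11 (m = -((5 + 1) - 28)/2 = -(6 - 28)/2 = -½*(-22) = 11)
m² = 11² = 121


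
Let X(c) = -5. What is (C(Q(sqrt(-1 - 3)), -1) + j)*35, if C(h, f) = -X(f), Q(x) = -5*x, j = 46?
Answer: 1785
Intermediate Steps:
C(h, f) = 5 (C(h, f) = -1*(-5) = 5)
(C(Q(sqrt(-1 - 3)), -1) + j)*35 = (5 + 46)*35 = 51*35 = 1785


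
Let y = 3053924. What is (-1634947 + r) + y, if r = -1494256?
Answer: -75279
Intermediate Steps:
(-1634947 + r) + y = (-1634947 - 1494256) + 3053924 = -3129203 + 3053924 = -75279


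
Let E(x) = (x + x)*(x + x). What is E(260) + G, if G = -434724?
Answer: -164324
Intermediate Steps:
E(x) = 4*x² (E(x) = (2*x)*(2*x) = 4*x²)
E(260) + G = 4*260² - 434724 = 4*67600 - 434724 = 270400 - 434724 = -164324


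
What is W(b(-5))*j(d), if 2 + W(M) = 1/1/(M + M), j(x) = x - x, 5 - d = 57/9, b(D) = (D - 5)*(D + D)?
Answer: 0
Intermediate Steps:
b(D) = 2*D*(-5 + D) (b(D) = (-5 + D)*(2*D) = 2*D*(-5 + D))
d = -4/3 (d = 5 - 57/9 = 5 - 1*19/3 = 5 - 19/3 = -4/3 ≈ -1.3333)
j(x) = 0
W(M) = -2 + 2*M (W(M) = -2 + 1/1/(M + M) = -2 + 1/1/(2*M) = -2 + 1/(1/(2*M)) = -2 + 1*(2*M) = -2 + 2*M)
W(b(-5))*j(d) = (-2 + 2*(2*(-5)*(-5 - 5)))*0 = (-2 + 2*(2*(-5)*(-10)))*0 = (-2 + 2*100)*0 = (-2 + 200)*0 = 198*0 = 0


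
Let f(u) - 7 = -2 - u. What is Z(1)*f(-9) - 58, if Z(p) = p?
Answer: -44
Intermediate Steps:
f(u) = 5 - u (f(u) = 7 + (-2 - u) = 5 - u)
Z(1)*f(-9) - 58 = 1*(5 - 1*(-9)) - 58 = 1*(5 + 9) - 58 = 1*14 - 58 = 14 - 58 = -44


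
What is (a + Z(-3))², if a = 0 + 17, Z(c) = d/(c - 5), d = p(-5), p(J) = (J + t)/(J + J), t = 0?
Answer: 73441/256 ≈ 286.88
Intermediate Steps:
p(J) = ½ (p(J) = (J + 0)/(J + J) = J/((2*J)) = J*(1/(2*J)) = ½)
d = ½ ≈ 0.50000
Z(c) = 1/(2*(-5 + c)) (Z(c) = 1/(2*(c - 5)) = 1/(2*(-5 + c)))
a = 17
(a + Z(-3))² = (17 + 1/(2*(-5 - 3)))² = (17 + (½)/(-8))² = (17 + (½)*(-⅛))² = (17 - 1/16)² = (271/16)² = 73441/256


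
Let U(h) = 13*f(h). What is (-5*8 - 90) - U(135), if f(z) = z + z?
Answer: -3640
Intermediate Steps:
f(z) = 2*z
U(h) = 26*h (U(h) = 13*(2*h) = 26*h)
(-5*8 - 90) - U(135) = (-5*8 - 90) - 26*135 = (-40 - 90) - 1*3510 = -130 - 3510 = -3640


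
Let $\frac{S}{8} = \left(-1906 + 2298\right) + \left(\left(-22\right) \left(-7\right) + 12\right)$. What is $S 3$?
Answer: $13392$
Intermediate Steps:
$S = 4464$ ($S = 8 \left(\left(-1906 + 2298\right) + \left(\left(-22\right) \left(-7\right) + 12\right)\right) = 8 \left(392 + \left(154 + 12\right)\right) = 8 \left(392 + 166\right) = 8 \cdot 558 = 4464$)
$S 3 = 4464 \cdot 3 = 13392$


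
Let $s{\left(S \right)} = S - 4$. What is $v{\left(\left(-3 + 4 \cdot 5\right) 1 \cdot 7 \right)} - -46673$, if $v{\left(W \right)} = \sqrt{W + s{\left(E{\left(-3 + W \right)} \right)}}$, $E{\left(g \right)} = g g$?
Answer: $46673 + \sqrt{13571} \approx 46790.0$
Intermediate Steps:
$E{\left(g \right)} = g^{2}$
$s{\left(S \right)} = -4 + S$ ($s{\left(S \right)} = S - 4 = -4 + S$)
$v{\left(W \right)} = \sqrt{-4 + W + \left(-3 + W\right)^{2}}$ ($v{\left(W \right)} = \sqrt{W + \left(-4 + \left(-3 + W\right)^{2}\right)} = \sqrt{-4 + W + \left(-3 + W\right)^{2}}$)
$v{\left(\left(-3 + 4 \cdot 5\right) 1 \cdot 7 \right)} - -46673 = \sqrt{-4 + \left(-3 + 4 \cdot 5\right) 1 \cdot 7 + \left(-3 + \left(-3 + 4 \cdot 5\right) 1 \cdot 7\right)^{2}} - -46673 = \sqrt{-4 + \left(-3 + 20\right) 1 \cdot 7 + \left(-3 + \left(-3 + 20\right) 1 \cdot 7\right)^{2}} + 46673 = \sqrt{-4 + 17 \cdot 1 \cdot 7 + \left(-3 + 17 \cdot 1 \cdot 7\right)^{2}} + 46673 = \sqrt{-4 + 17 \cdot 7 + \left(-3 + 17 \cdot 7\right)^{2}} + 46673 = \sqrt{-4 + 119 + \left(-3 + 119\right)^{2}} + 46673 = \sqrt{-4 + 119 + 116^{2}} + 46673 = \sqrt{-4 + 119 + 13456} + 46673 = \sqrt{13571} + 46673 = 46673 + \sqrt{13571}$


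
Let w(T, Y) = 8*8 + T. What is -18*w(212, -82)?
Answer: -4968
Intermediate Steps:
w(T, Y) = 64 + T
-18*w(212, -82) = -18*(64 + 212) = -18*276 = -4968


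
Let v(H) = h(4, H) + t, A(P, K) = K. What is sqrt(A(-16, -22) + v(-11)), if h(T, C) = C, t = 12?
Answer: I*sqrt(21) ≈ 4.5826*I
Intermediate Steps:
v(H) = 12 + H (v(H) = H + 12 = 12 + H)
sqrt(A(-16, -22) + v(-11)) = sqrt(-22 + (12 - 11)) = sqrt(-22 + 1) = sqrt(-21) = I*sqrt(21)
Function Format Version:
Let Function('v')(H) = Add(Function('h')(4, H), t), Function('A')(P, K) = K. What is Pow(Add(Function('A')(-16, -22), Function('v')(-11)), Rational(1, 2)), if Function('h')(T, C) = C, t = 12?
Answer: Mul(I, Pow(21, Rational(1, 2))) ≈ Mul(4.5826, I)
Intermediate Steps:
Function('v')(H) = Add(12, H) (Function('v')(H) = Add(H, 12) = Add(12, H))
Pow(Add(Function('A')(-16, -22), Function('v')(-11)), Rational(1, 2)) = Pow(Add(-22, Add(12, -11)), Rational(1, 2)) = Pow(Add(-22, 1), Rational(1, 2)) = Pow(-21, Rational(1, 2)) = Mul(I, Pow(21, Rational(1, 2)))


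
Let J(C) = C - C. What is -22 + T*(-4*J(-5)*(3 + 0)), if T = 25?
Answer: -22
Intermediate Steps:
J(C) = 0
-22 + T*(-4*J(-5)*(3 + 0)) = -22 + 25*(-0*(3 + 0)) = -22 + 25*(-0*3) = -22 + 25*(-4*0) = -22 + 25*0 = -22 + 0 = -22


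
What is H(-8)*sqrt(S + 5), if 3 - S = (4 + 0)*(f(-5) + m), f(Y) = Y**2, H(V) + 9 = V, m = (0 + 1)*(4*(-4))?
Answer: -34*I*sqrt(7) ≈ -89.956*I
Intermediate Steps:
m = -16 (m = 1*(-16) = -16)
H(V) = -9 + V
S = -33 (S = 3 - (4 + 0)*((-5)**2 - 16) = 3 - 4*(25 - 16) = 3 - 4*9 = 3 - 1*36 = 3 - 36 = -33)
H(-8)*sqrt(S + 5) = (-9 - 8)*sqrt(-33 + 5) = -34*I*sqrt(7)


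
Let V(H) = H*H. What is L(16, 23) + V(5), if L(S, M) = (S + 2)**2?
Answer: 349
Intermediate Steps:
L(S, M) = (2 + S)**2
V(H) = H**2
L(16, 23) + V(5) = (2 + 16)**2 + 5**2 = 18**2 + 25 = 324 + 25 = 349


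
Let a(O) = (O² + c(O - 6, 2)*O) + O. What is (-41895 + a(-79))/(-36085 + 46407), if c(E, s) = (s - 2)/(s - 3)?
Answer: -35733/10322 ≈ -3.4618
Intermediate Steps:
c(E, s) = (-2 + s)/(-3 + s)
a(O) = O + O² (a(O) = (O² + ((-2 + 2)/(-3 + 2))*O) + O = (O² + (0/(-1))*O) + O = (O² + (-1*0)*O) + O = (O² + 0*O) + O = (O² + 0) + O = O² + O = O + O²)
(-41895 + a(-79))/(-36085 + 46407) = (-41895 - 79*(1 - 79))/(-36085 + 46407) = (-41895 - 79*(-78))/10322 = (-41895 + 6162)*(1/10322) = -35733*1/10322 = -35733/10322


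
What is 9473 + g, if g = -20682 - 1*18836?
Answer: -30045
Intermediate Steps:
g = -39518 (g = -20682 - 18836 = -39518)
9473 + g = 9473 - 39518 = -30045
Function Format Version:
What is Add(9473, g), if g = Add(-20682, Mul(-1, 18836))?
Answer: -30045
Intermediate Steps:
g = -39518 (g = Add(-20682, -18836) = -39518)
Add(9473, g) = Add(9473, -39518) = -30045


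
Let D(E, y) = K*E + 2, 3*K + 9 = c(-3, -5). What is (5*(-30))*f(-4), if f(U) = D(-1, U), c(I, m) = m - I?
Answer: -850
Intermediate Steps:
K = -11/3 (K = -3 + (-5 - 1*(-3))/3 = -3 + (-5 + 3)/3 = -3 + (⅓)*(-2) = -3 - ⅔ = -11/3 ≈ -3.6667)
D(E, y) = 2 - 11*E/3 (D(E, y) = -11*E/3 + 2 = 2 - 11*E/3)
f(U) = 17/3 (f(U) = 2 - 11/3*(-1) = 2 + 11/3 = 17/3)
(5*(-30))*f(-4) = (5*(-30))*(17/3) = -150*17/3 = -850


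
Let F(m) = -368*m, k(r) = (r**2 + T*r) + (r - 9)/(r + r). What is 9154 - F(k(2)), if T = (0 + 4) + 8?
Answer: 18814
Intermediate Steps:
T = 12 (T = 4 + 8 = 12)
k(r) = r**2 + 12*r + (-9 + r)/(2*r) (k(r) = (r**2 + 12*r) + (r - 9)/(r + r) = (r**2 + 12*r) + (-9 + r)/((2*r)) = (r**2 + 12*r) + (-9 + r)*(1/(2*r)) = (r**2 + 12*r) + (-9 + r)/(2*r) = r**2 + 12*r + (-9 + r)/(2*r))
9154 - F(k(2)) = 9154 - (-368)*(1/2 + 2**2 + 12*2 - 9/2/2) = 9154 - (-368)*(1/2 + 4 + 24 - 9/2*1/2) = 9154 - (-368)*(1/2 + 4 + 24 - 9/4) = 9154 - (-368)*105/4 = 9154 - 1*(-9660) = 9154 + 9660 = 18814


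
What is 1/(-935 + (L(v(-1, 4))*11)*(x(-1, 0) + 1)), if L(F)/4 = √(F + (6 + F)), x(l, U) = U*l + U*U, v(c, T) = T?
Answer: -85/77011 - 4*√14/77011 ≈ -0.0012981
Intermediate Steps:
x(l, U) = U² + U*l (x(l, U) = U*l + U² = U² + U*l)
L(F) = 4*√(6 + 2*F) (L(F) = 4*√(F + (6 + F)) = 4*√(6 + 2*F))
1/(-935 + (L(v(-1, 4))*11)*(x(-1, 0) + 1)) = 1/(-935 + ((4*√(6 + 2*4))*11)*(0*(0 - 1) + 1)) = 1/(-935 + ((4*√(6 + 8))*11)*(0*(-1) + 1)) = 1/(-935 + ((4*√14)*11)*(0 + 1)) = 1/(-935 + (44*√14)*1) = 1/(-935 + 44*√14)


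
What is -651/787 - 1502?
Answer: -1182725/787 ≈ -1502.8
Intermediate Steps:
-651/787 - 1502 = -1182725/787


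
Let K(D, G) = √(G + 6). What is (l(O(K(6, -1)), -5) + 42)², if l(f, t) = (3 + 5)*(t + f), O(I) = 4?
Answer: 1156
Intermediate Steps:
K(D, G) = √(6 + G)
l(f, t) = 8*f + 8*t (l(f, t) = 8*(f + t) = 8*f + 8*t)
(l(O(K(6, -1)), -5) + 42)² = ((8*4 + 8*(-5)) + 42)² = ((32 - 40) + 42)² = (-8 + 42)² = 34² = 1156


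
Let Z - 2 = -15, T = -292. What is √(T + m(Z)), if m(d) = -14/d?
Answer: I*√49166/13 ≈ 17.056*I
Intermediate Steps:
Z = -13 (Z = 2 - 15 = -13)
√(T + m(Z)) = √(-292 - 14/(-13)) = √(-292 - 14*(-1/13)) = √(-292 + 14/13) = √(-3782/13) = I*√49166/13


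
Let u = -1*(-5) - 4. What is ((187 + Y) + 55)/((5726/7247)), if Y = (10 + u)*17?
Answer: 3108963/5726 ≈ 542.96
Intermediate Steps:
u = 1 (u = 5 - 4 = 1)
Y = 187 (Y = (10 + 1)*17 = 11*17 = 187)
((187 + Y) + 55)/((5726/7247)) = ((187 + 187) + 55)/((5726/7247)) = (374 + 55)/((5726*(1/7247))) = 429/(5726/7247) = 429*(7247/5726) = 3108963/5726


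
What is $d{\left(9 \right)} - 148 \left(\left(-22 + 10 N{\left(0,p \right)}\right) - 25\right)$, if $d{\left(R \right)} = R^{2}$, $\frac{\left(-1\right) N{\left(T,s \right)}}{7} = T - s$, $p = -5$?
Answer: $58837$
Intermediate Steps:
$N{\left(T,s \right)} = - 7 T + 7 s$ ($N{\left(T,s \right)} = - 7 \left(T - s\right) = - 7 T + 7 s$)
$d{\left(9 \right)} - 148 \left(\left(-22 + 10 N{\left(0,p \right)}\right) - 25\right) = 9^{2} - 148 \left(\left(-22 + 10 \left(\left(-7\right) 0 + 7 \left(-5\right)\right)\right) - 25\right) = 81 - 148 \left(\left(-22 + 10 \left(0 - 35\right)\right) - 25\right) = 81 - 148 \left(\left(-22 + 10 \left(-35\right)\right) - 25\right) = 81 - 148 \left(\left(-22 - 350\right) - 25\right) = 81 - 148 \left(-372 - 25\right) = 81 - -58756 = 81 + 58756 = 58837$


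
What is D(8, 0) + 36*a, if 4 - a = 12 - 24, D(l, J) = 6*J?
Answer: 576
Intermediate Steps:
a = 16 (a = 4 - (12 - 24) = 4 - 1*(-12) = 4 + 12 = 16)
D(8, 0) + 36*a = 6*0 + 36*16 = 0 + 576 = 576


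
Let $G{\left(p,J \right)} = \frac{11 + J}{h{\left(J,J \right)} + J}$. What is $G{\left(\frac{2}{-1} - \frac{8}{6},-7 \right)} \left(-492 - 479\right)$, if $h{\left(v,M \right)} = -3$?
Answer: $\frac{1942}{5} \approx 388.4$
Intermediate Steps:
$G{\left(p,J \right)} = \frac{11 + J}{-3 + J}$
$G{\left(\frac{2}{-1} - \frac{8}{6},-7 \right)} \left(-492 - 479\right) = \frac{11 - 7}{-3 - 7} \left(-492 - 479\right) = \frac{1}{-10} \cdot 4 \left(-971\right) = \left(- \frac{1}{10}\right) 4 \left(-971\right) = \left(- \frac{2}{5}\right) \left(-971\right) = \frac{1942}{5}$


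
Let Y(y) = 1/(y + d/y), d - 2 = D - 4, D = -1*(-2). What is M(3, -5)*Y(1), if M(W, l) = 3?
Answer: 3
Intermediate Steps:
D = 2
d = 0 (d = 2 + (2 - 4) = 2 - 2 = 0)
Y(y) = 1/y (Y(y) = 1/(y + 0/y) = 1/(y + 0) = 1/y)
M(3, -5)*Y(1) = 3/1 = 3*1 = 3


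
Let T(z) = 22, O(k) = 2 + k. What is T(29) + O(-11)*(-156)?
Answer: 1426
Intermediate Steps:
T(29) + O(-11)*(-156) = 22 + (2 - 11)*(-156) = 22 - 9*(-156) = 22 + 1404 = 1426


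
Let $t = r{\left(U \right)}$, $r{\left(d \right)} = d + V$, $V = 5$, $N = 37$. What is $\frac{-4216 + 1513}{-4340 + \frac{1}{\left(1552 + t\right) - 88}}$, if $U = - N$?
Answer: $\frac{3870696}{6214879} \approx 0.62281$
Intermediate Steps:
$U = -37$ ($U = \left(-1\right) 37 = -37$)
$r{\left(d \right)} = 5 + d$ ($r{\left(d \right)} = d + 5 = 5 + d$)
$t = -32$ ($t = 5 - 37 = -32$)
$\frac{-4216 + 1513}{-4340 + \frac{1}{\left(1552 + t\right) - 88}} = \frac{-4216 + 1513}{-4340 + \frac{1}{\left(1552 - 32\right) - 88}} = - \frac{2703}{-4340 + \frac{1}{1520 - 88}} = - \frac{2703}{-4340 + \frac{1}{1432}} = - \frac{2703}{- \frac{6214879}{1432}} = \left(-2703\right) \left(- \frac{1432}{6214879}\right) = \frac{3870696}{6214879}$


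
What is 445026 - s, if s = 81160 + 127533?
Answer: 236333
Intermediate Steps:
s = 208693
445026 - s = 445026 - 1*208693 = 445026 - 208693 = 236333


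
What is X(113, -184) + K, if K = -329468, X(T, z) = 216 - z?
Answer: -329068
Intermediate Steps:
X(113, -184) + K = (216 - 1*(-184)) - 329468 = (216 + 184) - 329468 = 400 - 329468 = -329068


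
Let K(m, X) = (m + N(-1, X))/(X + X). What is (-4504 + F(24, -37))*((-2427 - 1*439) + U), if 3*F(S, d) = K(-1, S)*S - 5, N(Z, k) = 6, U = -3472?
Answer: 85654901/3 ≈ 2.8552e+7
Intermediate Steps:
K(m, X) = (6 + m)/(2*X) (K(m, X) = (m + 6)/(X + X) = (6 + m)/((2*X)) = (6 + m)*(1/(2*X)) = (6 + m)/(2*X))
F(S, d) = -⅚ (F(S, d) = (((6 - 1)/(2*S))*S - 5)/3 = (((½)*5/S)*S - 5)/3 = ((5/(2*S))*S - 5)/3 = (5/2 - 5)/3 = (⅓)*(-5/2) = -⅚)
(-4504 + F(24, -37))*((-2427 - 1*439) + U) = (-4504 - ⅚)*((-2427 - 1*439) - 3472) = -27029*((-2427 - 439) - 3472)/6 = -27029*(-2866 - 3472)/6 = -27029/6*(-6338) = 85654901/3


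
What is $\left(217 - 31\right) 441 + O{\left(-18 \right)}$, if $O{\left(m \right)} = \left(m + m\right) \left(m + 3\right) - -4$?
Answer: $82570$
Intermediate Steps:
$O{\left(m \right)} = 4 + 2 m \left(3 + m\right)$ ($O{\left(m \right)} = 2 m \left(3 + m\right) + 4 = 4 + 2 m \left(3 + m\right)$)
$\left(217 - 31\right) 441 + O{\left(-18 \right)} = \left(217 - 31\right) 441 + \left(4 + 2 \left(-18\right)^{2} + 6 \left(-18\right)\right) = 186 \cdot 441 + \left(4 + 2 \cdot 324 - 108\right) = 82026 + \left(4 + 648 - 108\right) = 82026 + 544 = 82570$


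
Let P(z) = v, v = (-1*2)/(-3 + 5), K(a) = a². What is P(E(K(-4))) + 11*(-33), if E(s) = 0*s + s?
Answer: -364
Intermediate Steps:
E(s) = s (E(s) = 0 + s = s)
v = -1 (v = -2/2 = -2*½ = -1)
P(z) = -1
P(E(K(-4))) + 11*(-33) = -1 + 11*(-33) = -1 - 363 = -364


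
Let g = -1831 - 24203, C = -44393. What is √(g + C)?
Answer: I*√70427 ≈ 265.38*I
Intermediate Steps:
g = -26034
√(g + C) = √(-26034 - 44393) = √(-70427) = I*√70427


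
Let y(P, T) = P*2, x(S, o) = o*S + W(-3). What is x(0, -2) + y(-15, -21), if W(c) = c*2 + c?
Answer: -39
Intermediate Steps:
W(c) = 3*c (W(c) = 2*c + c = 3*c)
x(S, o) = -9 + S*o (x(S, o) = o*S + 3*(-3) = S*o - 9 = -9 + S*o)
y(P, T) = 2*P
x(0, -2) + y(-15, -21) = (-9 + 0*(-2)) + 2*(-15) = (-9 + 0) - 30 = -9 - 30 = -39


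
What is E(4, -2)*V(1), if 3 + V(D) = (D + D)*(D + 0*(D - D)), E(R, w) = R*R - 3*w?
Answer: -22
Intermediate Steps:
E(R, w) = R**2 - 3*w
V(D) = -3 + 2*D**2 (V(D) = -3 + (D + D)*(D + 0*(D - D)) = -3 + (2*D)*(D + 0*0) = -3 + (2*D)*(D + 0) = -3 + (2*D)*D = -3 + 2*D**2)
E(4, -2)*V(1) = (4**2 - 3*(-2))*(-3 + 2*1**2) = (16 + 6)*(-3 + 2*1) = 22*(-3 + 2) = 22*(-1) = -22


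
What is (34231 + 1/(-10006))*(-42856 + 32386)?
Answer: -1793068040475/5003 ≈ -3.5840e+8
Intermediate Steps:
(34231 + 1/(-10006))*(-42856 + 32386) = (34231 - 1/10006)*(-10470) = (342515385/10006)*(-10470) = -1793068040475/5003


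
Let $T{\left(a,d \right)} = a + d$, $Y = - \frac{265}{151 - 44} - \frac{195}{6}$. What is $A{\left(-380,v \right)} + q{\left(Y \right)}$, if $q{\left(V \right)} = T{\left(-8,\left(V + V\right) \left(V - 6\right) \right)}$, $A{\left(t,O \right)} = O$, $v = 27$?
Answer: $\frac{66071027}{22898} \approx 2885.4$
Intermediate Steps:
$Y = - \frac{7485}{214}$ ($Y = - \frac{265}{151 - 44} - \frac{65}{2} = - \frac{265}{107} - \frac{65}{2} = - \frac{7485}{214} \approx -34.977$)
$q{\left(V \right)} = -8 + 2 V \left(-6 + V\right)$ ($q{\left(V \right)} = -8 + \left(V + V\right) \left(V - 6\right) = -8 + 2 V \left(-6 + V\right)$)
$A{\left(-380,v \right)} + q{\left(Y \right)} = 27 - \left(8 + \frac{7485 \left(-6 - \frac{7485}{214}\right)}{107}\right) = 27 - \left(8 + \frac{7485}{107} \left(- \frac{8769}{214}\right)\right) = 27 + \left(-8 + \frac{65635965}{22898}\right) = 27 + \frac{65452781}{22898} = \frac{66071027}{22898}$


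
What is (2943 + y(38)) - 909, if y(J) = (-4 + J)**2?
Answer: 3190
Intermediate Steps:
(2943 + y(38)) - 909 = (2943 + (-4 + 38)**2) - 909 = (2943 + 34**2) - 909 = (2943 + 1156) - 909 = 4099 - 909 = 3190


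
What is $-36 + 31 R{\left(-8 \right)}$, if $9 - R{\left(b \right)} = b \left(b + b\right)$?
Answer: $-3725$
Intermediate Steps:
$R{\left(b \right)} = 9 - 2 b^{2}$ ($R{\left(b \right)} = 9 - b \left(b + b\right) = 9 - b 2 b = 9 - 2 b^{2}$)
$-36 + 31 R{\left(-8 \right)} = -36 + 31 \left(9 - 2 \left(-8\right)^{2}\right) = -36 + 31 \left(9 - 128\right) = -36 + 31 \left(-119\right) = -36 - 3689 = -3725$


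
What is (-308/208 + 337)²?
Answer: 304397809/2704 ≈ 1.1257e+5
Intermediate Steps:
(-308/208 + 337)² = (-308*1/208 + 337)² = (-77/52 + 337)² = (17447/52)² = 304397809/2704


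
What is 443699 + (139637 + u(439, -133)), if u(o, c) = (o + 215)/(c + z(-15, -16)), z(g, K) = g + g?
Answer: 95083114/163 ≈ 5.8333e+5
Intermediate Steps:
z(g, K) = 2*g
u(o, c) = (215 + o)/(-30 + c) (u(o, c) = (o + 215)/(c + 2*(-15)) = (215 + o)/(c - 30) = (215 + o)/(-30 + c))
443699 + (139637 + u(439, -133)) = 443699 + (139637 + (215 + 439)/(-30 - 133)) = 443699 + (139637 + 654/(-163)) = 443699 + (139637 - 1/163*654) = 443699 + (139637 - 654/163) = 443699 + 22760177/163 = 95083114/163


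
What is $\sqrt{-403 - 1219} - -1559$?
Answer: $1559 + i \sqrt{1622} \approx 1559.0 + 40.274 i$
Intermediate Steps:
$\sqrt{-403 - 1219} - -1559 = \sqrt{-1622} + 1559 = i \sqrt{1622} + 1559 = 1559 + i \sqrt{1622}$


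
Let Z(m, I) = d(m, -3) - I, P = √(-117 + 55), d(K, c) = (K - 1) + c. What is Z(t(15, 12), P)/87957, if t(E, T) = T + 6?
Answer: 14/87957 - I*√62/87957 ≈ 0.00015917 - 8.9521e-5*I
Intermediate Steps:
t(E, T) = 6 + T
d(K, c) = -1 + K + c (d(K, c) = (-1 + K) + c = -1 + K + c)
P = I*√62 (P = √(-62) = I*√62 ≈ 7.874*I)
Z(m, I) = -4 + m - I (Z(m, I) = (-1 + m - 3) - I = (-4 + m) - I = -4 + m - I)
Z(t(15, 12), P)/87957 = (-4 + (6 + 12) - I*√62)/87957 = (-4 + 18 - I*√62)*(1/87957) = (14 - I*√62)*(1/87957) = 14/87957 - I*√62/87957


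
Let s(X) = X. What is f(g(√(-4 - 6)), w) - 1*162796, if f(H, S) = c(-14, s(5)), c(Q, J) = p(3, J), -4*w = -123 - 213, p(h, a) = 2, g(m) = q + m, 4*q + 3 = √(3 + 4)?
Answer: -162794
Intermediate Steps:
q = -¾ + √7/4 (q = -¾ + √(3 + 4)/4 = -¾ + √7/4 ≈ -0.088562)
g(m) = -¾ + m + √7/4 (g(m) = (-¾ + √7/4) + m = -¾ + m + √7/4)
w = 84 (w = -(-123 - 213)/4 = -¼*(-336) = 84)
c(Q, J) = 2
f(H, S) = 2
f(g(√(-4 - 6)), w) - 1*162796 = 2 - 1*162796 = 2 - 162796 = -162794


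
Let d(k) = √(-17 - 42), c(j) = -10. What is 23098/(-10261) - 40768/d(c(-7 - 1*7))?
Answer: -23098/10261 + 40768*I*√59/59 ≈ -2.251 + 5307.5*I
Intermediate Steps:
d(k) = I*√59 (d(k) = √(-59) = I*√59)
23098/(-10261) - 40768/d(c(-7 - 1*7)) = 23098/(-10261) - 40768*(-I*√59/59) = 23098*(-1/10261) - (-40768)*I*√59/59 = -23098/10261 + 40768*I*√59/59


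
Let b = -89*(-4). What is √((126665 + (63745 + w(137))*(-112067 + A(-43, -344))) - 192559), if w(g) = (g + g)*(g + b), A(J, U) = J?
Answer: 4*I*√1393160054 ≈ 1.493e+5*I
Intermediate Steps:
b = 356
w(g) = 2*g*(356 + g) (w(g) = (g + g)*(g + 356) = (2*g)*(356 + g) = 2*g*(356 + g))
√((126665 + (63745 + w(137))*(-112067 + A(-43, -344))) - 192559) = √((126665 + (63745 + 2*137*(356 + 137))*(-112067 - 43)) - 192559) = √((126665 + (63745 + 2*137*493)*(-112110)) - 192559) = √((126665 + (63745 + 135082)*(-112110)) - 192559) = √((126665 + 198827*(-112110)) - 192559) = √((126665 - 22290494970) - 192559) = √(-22290368305 - 192559) = √(-22290560864) = 4*I*√1393160054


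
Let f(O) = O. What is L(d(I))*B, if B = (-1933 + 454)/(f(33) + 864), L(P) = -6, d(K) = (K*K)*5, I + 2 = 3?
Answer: 2958/299 ≈ 9.8930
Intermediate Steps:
I = 1 (I = -2 + 3 = 1)
d(K) = 5*K² (d(K) = K²*5 = 5*K²)
B = -493/299 (B = (-1933 + 454)/(33 + 864) = -1479/897 = -1479*1/897 = -493/299 ≈ -1.6488)
L(d(I))*B = -6*(-493/299) = 2958/299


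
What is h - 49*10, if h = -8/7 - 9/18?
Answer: -6883/14 ≈ -491.64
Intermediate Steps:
h = -23/14 (h = -8*⅐ - 9*1/18 = -8/7 - ½ = -23/14 ≈ -1.6429)
h - 49*10 = -23/14 - 49*10 = -23/14 - 490 = -6883/14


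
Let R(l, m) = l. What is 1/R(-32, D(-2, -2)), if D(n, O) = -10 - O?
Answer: -1/32 ≈ -0.031250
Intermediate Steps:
1/R(-32, D(-2, -2)) = 1/(-32) = -1/32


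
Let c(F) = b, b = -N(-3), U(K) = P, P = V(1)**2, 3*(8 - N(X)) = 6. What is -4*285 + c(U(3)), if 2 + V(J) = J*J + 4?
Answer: -1146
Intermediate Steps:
N(X) = 6 (N(X) = 8 - 1/3*6 = 8 - 2 = 6)
V(J) = 2 + J**2 (V(J) = -2 + (J*J + 4) = -2 + (J**2 + 4) = -2 + (4 + J**2) = 2 + J**2)
P = 9 (P = (2 + 1**2)**2 = (2 + 1)**2 = 3**2 = 9)
U(K) = 9
b = -6 (b = -1*6 = -6)
c(F) = -6
-4*285 + c(U(3)) = -4*285 - 6 = -1140 - 6 = -1146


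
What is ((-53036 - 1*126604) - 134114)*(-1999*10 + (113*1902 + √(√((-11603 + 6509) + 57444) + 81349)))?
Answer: -61161949744 - 313754*√(81349 + 5*√2094) ≈ -6.1252e+10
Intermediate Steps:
((-53036 - 1*126604) - 134114)*(-1999*10 + (113*1902 + √(√((-11603 + 6509) + 57444) + 81349))) = ((-53036 - 126604) - 134114)*(-19990 + (214926 + √(√(-5094 + 57444) + 81349))) = (-179640 - 134114)*(-19990 + (214926 + √(√52350 + 81349))) = -313754*(-19990 + (214926 + √(5*√2094 + 81349))) = -313754*(-19990 + (214926 + √(81349 + 5*√2094))) = -313754*(194936 + √(81349 + 5*√2094)) = -61161949744 - 313754*√(81349 + 5*√2094)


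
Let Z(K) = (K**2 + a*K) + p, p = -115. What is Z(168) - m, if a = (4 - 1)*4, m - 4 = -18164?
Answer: 48285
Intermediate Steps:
m = -18160 (m = 4 - 18164 = -18160)
a = 12 (a = 3*4 = 12)
Z(K) = -115 + K**2 + 12*K (Z(K) = (K**2 + 12*K) - 115 = -115 + K**2 + 12*K)
Z(168) - m = (-115 + 168**2 + 12*168) - 1*(-18160) = (-115 + 28224 + 2016) + 18160 = 30125 + 18160 = 48285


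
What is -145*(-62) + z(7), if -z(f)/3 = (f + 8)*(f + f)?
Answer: 8360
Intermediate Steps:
z(f) = -6*f*(8 + f) (z(f) = -3*(f + 8)*(f + f) = -3*(8 + f)*2*f = -6*f*(8 + f))
-145*(-62) + z(7) = -145*(-62) - 6*7*(8 + 7) = 8990 - 6*7*15 = 8990 - 630 = 8360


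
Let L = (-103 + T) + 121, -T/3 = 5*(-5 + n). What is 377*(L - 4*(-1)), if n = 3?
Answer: 19604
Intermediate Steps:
T = 30 (T = -15*(-5 + 3) = -15*(-2) = -3*(-10) = 30)
L = 48 (L = (-103 + 30) + 121 = -73 + 121 = 48)
377*(L - 4*(-1)) = 377*(48 - 4*(-1)) = 377*(48 + 4) = 377*52 = 19604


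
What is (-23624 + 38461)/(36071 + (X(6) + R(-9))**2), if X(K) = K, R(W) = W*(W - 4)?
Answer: 14837/51200 ≈ 0.28979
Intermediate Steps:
R(W) = W*(-4 + W)
(-23624 + 38461)/(36071 + (X(6) + R(-9))**2) = (-23624 + 38461)/(36071 + (6 - 9*(-4 - 9))**2) = 14837/(36071 + (6 - 9*(-13))**2) = 14837/(36071 + (6 + 117)**2) = 14837/(36071 + 123**2) = 14837/(36071 + 15129) = 14837/51200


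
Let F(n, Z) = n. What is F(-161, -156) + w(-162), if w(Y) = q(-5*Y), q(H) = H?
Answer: 649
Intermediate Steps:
w(Y) = -5*Y
F(-161, -156) + w(-162) = -161 - 5*(-162) = -161 + 810 = 649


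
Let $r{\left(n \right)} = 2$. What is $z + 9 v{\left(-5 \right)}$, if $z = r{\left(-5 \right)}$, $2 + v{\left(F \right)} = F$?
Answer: $-61$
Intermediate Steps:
$v{\left(F \right)} = -2 + F$
$z = 2$
$z + 9 v{\left(-5 \right)} = 2 + 9 \left(-2 - 5\right) = 2 + 9 \left(-7\right) = 2 - 63 = -61$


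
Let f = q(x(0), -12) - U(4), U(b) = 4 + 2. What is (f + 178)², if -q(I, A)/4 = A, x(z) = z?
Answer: 48400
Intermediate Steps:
U(b) = 6
q(I, A) = -4*A
f = 42 (f = -4*(-12) - 1*6 = 48 - 6 = 42)
(f + 178)² = (42 + 178)² = 220² = 48400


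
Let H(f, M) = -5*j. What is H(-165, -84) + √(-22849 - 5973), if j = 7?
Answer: -35 + I*√28822 ≈ -35.0 + 169.77*I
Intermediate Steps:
H(f, M) = -35 (H(f, M) = -5*7 = -35)
H(-165, -84) + √(-22849 - 5973) = -35 + √(-22849 - 5973) = -35 + √(-28822) = -35 + I*√28822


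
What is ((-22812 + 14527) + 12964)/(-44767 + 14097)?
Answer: -4679/30670 ≈ -0.15256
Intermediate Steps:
((-22812 + 14527) + 12964)/(-44767 + 14097) = (-8285 + 12964)/(-30670) = 4679*(-1/30670) = -4679/30670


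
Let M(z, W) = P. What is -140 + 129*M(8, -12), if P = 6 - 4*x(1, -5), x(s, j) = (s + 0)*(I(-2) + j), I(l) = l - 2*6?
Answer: 10438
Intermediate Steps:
I(l) = -12 + l (I(l) = l - 12 = -12 + l)
x(s, j) = s*(-14 + j) (x(s, j) = (s + 0)*((-12 - 2) + j) = s*(-14 + j))
P = 82 (P = 6 - 4*(-14 - 5) = 6 - 4*(-19) = 6 + 76 = 82)
M(z, W) = 82
-140 + 129*M(8, -12) = -140 + 129*82 = -140 + 10578 = 10438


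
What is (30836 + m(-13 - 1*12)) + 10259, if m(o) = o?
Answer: 41070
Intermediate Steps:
(30836 + m(-13 - 1*12)) + 10259 = (30836 + (-13 - 1*12)) + 10259 = (30836 + (-13 - 12)) + 10259 = (30836 - 25) + 10259 = 30811 + 10259 = 41070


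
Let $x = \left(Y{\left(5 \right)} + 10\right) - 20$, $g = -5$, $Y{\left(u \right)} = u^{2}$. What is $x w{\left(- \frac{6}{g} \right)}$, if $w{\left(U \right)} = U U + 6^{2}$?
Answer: $\frac{2808}{5} \approx 561.6$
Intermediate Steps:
$x = 15$ ($x = \left(5^{2} + 10\right) - 20 = \left(25 + 10\right) - 20 = 35 - 20 = 15$)
$w{\left(U \right)} = 36 + U^{2}$ ($w{\left(U \right)} = U^{2} + 36 = 36 + U^{2}$)
$x w{\left(- \frac{6}{g} \right)} = 15 \left(36 + \left(- \frac{6}{-5}\right)^{2}\right) = 15 \left(36 + \left(\left(-6\right) \left(- \frac{1}{5}\right)\right)^{2}\right) = 15 \left(36 + \left(\frac{6}{5}\right)^{2}\right) = 15 \left(36 + \frac{36}{25}\right) = 15 \cdot \frac{936}{25} = \frac{2808}{5}$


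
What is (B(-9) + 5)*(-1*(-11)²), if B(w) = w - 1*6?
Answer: 1210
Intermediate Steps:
B(w) = -6 + w (B(w) = w - 6 = -6 + w)
(B(-9) + 5)*(-1*(-11)²) = ((-6 - 9) + 5)*(-1*(-11)²) = (-15 + 5)*(-1*121) = -10*(-121) = 1210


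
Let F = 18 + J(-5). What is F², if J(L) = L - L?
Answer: 324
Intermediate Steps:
J(L) = 0
F = 18 (F = 18 + 0 = 18)
F² = 18² = 324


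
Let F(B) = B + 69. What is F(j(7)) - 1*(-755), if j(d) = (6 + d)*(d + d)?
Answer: 1006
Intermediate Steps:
j(d) = 2*d*(6 + d) (j(d) = (6 + d)*(2*d) = 2*d*(6 + d))
F(B) = 69 + B
F(j(7)) - 1*(-755) = (69 + 2*7*(6 + 7)) - 1*(-755) = (69 + 2*7*13) + 755 = (69 + 182) + 755 = 251 + 755 = 1006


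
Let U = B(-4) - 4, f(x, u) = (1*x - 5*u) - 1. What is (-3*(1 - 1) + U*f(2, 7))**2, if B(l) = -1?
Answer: 28900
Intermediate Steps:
f(x, u) = -1 + x - 5*u (f(x, u) = (x - 5*u) - 1 = -1 + x - 5*u)
U = -5 (U = -1 - 4 = -5)
(-3*(1 - 1) + U*f(2, 7))**2 = (-3*(1 - 1) - 5*(-1 + 2 - 5*7))**2 = (-3*0 - 5*(-1 + 2 - 35))**2 = (0 - 5*(-34))**2 = (0 + 170)**2 = 170**2 = 28900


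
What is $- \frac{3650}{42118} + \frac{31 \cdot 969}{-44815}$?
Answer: $- \frac{714378676}{943759085} \approx -0.75695$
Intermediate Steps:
$- \frac{3650}{42118} + \frac{31 \cdot 969}{-44815} = \left(-3650\right) \frac{1}{42118} + 30039 \left(- \frac{1}{44815}\right) = - \frac{1825}{21059} - \frac{30039}{44815} = - \frac{714378676}{943759085}$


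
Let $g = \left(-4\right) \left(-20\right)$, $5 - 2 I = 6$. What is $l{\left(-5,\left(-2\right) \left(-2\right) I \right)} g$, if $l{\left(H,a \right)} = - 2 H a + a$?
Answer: $-1760$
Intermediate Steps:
$I = - \frac{1}{2}$ ($I = \frac{5}{2} - 3 = - \frac{1}{2} \approx -0.5$)
$l{\left(H,a \right)} = a - 2 H a$ ($l{\left(H,a \right)} = - 2 H a + a = a - 2 H a$)
$g = 80$
$l{\left(-5,\left(-2\right) \left(-2\right) I \right)} g = \left(-2\right) \left(-2\right) \left(- \frac{1}{2}\right) \left(1 - -10\right) 80 = 4 \left(- \frac{1}{2}\right) \left(1 + 10\right) 80 = \left(-2\right) 11 \cdot 80 = \left(-22\right) 80 = -1760$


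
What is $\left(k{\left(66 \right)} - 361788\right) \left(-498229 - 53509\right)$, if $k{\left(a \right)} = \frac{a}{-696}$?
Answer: $\frac{11577509912111}{58} \approx 1.9961 \cdot 10^{11}$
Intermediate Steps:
$k{\left(a \right)} = - \frac{a}{696}$ ($k{\left(a \right)} = a \left(- \frac{1}{696}\right) = - \frac{a}{696}$)
$\left(k{\left(66 \right)} - 361788\right) \left(-498229 - 53509\right) = \left(\left(- \frac{1}{696}\right) 66 - 361788\right) \left(-498229 - 53509\right) = \left(- \frac{11}{116} - 361788\right) \left(-551738\right) = \left(- \frac{41967419}{116}\right) \left(-551738\right) = \frac{11577509912111}{58}$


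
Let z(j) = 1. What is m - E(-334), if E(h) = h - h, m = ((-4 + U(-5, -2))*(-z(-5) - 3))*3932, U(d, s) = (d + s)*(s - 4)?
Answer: -597664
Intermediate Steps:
U(d, s) = (-4 + s)*(d + s) (U(d, s) = (d + s)*(-4 + s) = (-4 + s)*(d + s))
m = -597664 (m = ((-4 + ((-2)² - 4*(-5) - 4*(-2) - 5*(-2)))*(-1*1 - 3))*3932 = ((-4 + (4 + 20 + 8 + 10))*(-1 - 3))*3932 = ((-4 + 42)*(-4))*3932 = (38*(-4))*3932 = -152*3932 = -597664)
E(h) = 0
m - E(-334) = -597664 - 1*0 = -597664 + 0 = -597664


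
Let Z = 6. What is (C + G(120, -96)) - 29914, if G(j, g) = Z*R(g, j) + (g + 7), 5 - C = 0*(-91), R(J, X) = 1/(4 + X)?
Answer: -1859873/62 ≈ -29998.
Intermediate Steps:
C = 5 (C = 5 - 0*(-91) = 5 - 1*0 = 5 + 0 = 5)
G(j, g) = 7 + g + 6/(4 + j) (G(j, g) = 6/(4 + j) + (g + 7) = 6/(4 + j) + (7 + g) = 7 + g + 6/(4 + j))
(C + G(120, -96)) - 29914 = (5 + (6 + (4 + 120)*(7 - 96))/(4 + 120)) - 29914 = (5 + (6 + 124*(-89))/124) - 29914 = (5 + (6 - 11036)/124) - 29914 = (5 + (1/124)*(-11030)) - 29914 = (5 - 5515/62) - 29914 = -5205/62 - 29914 = -1859873/62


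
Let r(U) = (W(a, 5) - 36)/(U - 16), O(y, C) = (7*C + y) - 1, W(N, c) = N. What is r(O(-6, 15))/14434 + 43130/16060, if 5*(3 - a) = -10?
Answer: 2552382629/950421164 ≈ 2.6855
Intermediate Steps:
a = 5 (a = 3 - 1/5*(-10) = 3 + 2 = 5)
O(y, C) = -1 + y + 7*C (O(y, C) = (y + 7*C) - 1 = -1 + y + 7*C)
r(U) = -31/(-16 + U) (r(U) = (5 - 36)/(U - 16) = -31/(-16 + U))
r(O(-6, 15))/14434 + 43130/16060 = -31/(-16 + (-1 - 6 + 7*15))/14434 + 43130/16060 = -31/(-16 + (-1 - 6 + 105))*(1/14434) + 43130*(1/16060) = -31/(-16 + 98)*(1/14434) + 4313/1606 = -31/82*(1/14434) + 4313/1606 = -31*1/82*(1/14434) + 4313/1606 = -31/82*1/14434 + 4313/1606 = -31/1183588 + 4313/1606 = 2552382629/950421164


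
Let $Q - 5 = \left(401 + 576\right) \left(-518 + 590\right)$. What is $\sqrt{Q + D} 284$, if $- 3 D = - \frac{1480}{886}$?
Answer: $\frac{284 \sqrt{124254271569}}{1329} \approx 75327.0$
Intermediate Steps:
$Q = 70349$ ($Q = 5 + \left(401 + 576\right) \left(-518 + 590\right) = 5 + 977 \cdot 72 = 5 + 70344 = 70349$)
$D = \frac{740}{1329}$ ($D = - \frac{\left(-1480\right) \frac{1}{886}}{3} = \left(- \frac{1}{3}\right) \left(- \frac{740}{443}\right) = \frac{740}{1329} \approx 0.55681$)
$\sqrt{Q + D} 284 = \sqrt{70349 + \frac{740}{1329}} \cdot 284 = \sqrt{\frac{93494561}{1329}} \cdot 284 = \frac{\sqrt{124254271569}}{1329} \cdot 284 = \frac{284 \sqrt{124254271569}}{1329}$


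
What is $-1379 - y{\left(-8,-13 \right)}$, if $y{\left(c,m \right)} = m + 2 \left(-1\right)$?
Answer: $-1364$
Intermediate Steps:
$y{\left(c,m \right)} = -2 + m$ ($y{\left(c,m \right)} = m - 2 = -2 + m$)
$-1379 - y{\left(-8,-13 \right)} = -1379 - \left(-2 - 13\right) = -1379 - -15 = -1379 + 15 = -1364$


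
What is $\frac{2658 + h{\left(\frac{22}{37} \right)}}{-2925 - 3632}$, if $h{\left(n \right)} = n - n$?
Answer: $- \frac{2658}{6557} \approx -0.40537$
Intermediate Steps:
$h{\left(n \right)} = 0$
$\frac{2658 + h{\left(\frac{22}{37} \right)}}{-2925 - 3632} = \frac{2658 + 0}{-2925 - 3632} = \frac{2658}{-6557} = 2658 \left(- \frac{1}{6557}\right) = - \frac{2658}{6557}$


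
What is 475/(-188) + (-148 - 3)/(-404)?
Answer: -20439/9494 ≈ -2.1528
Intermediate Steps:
475/(-188) + (-148 - 3)/(-404) = 475*(-1/188) - 151*(-1/404) = -475/188 + 151/404 = -20439/9494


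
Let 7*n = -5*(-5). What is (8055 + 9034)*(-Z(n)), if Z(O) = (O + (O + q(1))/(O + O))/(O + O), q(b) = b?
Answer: -12594593/1250 ≈ -10076.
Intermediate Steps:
n = 25/7 (n = (-5*(-5))/7 = (⅐)*25 = 25/7 ≈ 3.5714)
Z(O) = (O + (1 + O)/(2*O))/(2*O) (Z(O) = (O + (O + 1)/(O + O))/(O + O) = (O + (1 + O)/((2*O)))/((2*O)) = (O + (1 + O)*(1/(2*O)))*(1/(2*O)) = (O + (1 + O)/(2*O))*(1/(2*O)) = (O + (1 + O)/(2*O))/(2*O))
(8055 + 9034)*(-Z(n)) = (8055 + 9034)*(-(1 + 25/7 + 2*(25/7)²)/(4*(25/7)²)) = 17089*(-49*(1 + 25/7 + 2*(625/49))/(4*625)) = 17089*(-49*(1 + 25/7 + 1250/49)/(4*625)) = 17089*(-49*1474/(4*625*49)) = 17089*(-1*737/1250) = 17089*(-737/1250) = -12594593/1250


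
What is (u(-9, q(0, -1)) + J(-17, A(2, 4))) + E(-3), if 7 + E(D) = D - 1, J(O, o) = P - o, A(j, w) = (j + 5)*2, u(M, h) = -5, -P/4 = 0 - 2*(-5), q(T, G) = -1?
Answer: -70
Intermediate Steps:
P = -40 (P = -4*(0 - 2*(-5)) = -4*(0 + 10) = -4*10 = -40)
A(j, w) = 10 + 2*j (A(j, w) = (5 + j)*2 = 10 + 2*j)
J(O, o) = -40 - o
E(D) = -8 + D (E(D) = -7 + (D - 1) = -7 + (-1 + D) = -8 + D)
(u(-9, q(0, -1)) + J(-17, A(2, 4))) + E(-3) = (-5 + (-40 - (10 + 2*2))) + (-8 - 3) = (-5 + (-40 - (10 + 4))) - 11 = (-5 + (-40 - 1*14)) - 11 = (-5 + (-40 - 14)) - 11 = (-5 - 54) - 11 = -59 - 11 = -70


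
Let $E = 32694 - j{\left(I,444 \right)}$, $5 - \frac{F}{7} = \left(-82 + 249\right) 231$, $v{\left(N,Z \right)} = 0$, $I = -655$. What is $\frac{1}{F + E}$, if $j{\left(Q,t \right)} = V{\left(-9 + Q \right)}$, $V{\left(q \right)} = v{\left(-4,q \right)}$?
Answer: $- \frac{1}{237310} \approx -4.2139 \cdot 10^{-6}$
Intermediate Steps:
$V{\left(q \right)} = 0$
$F = -270004$ ($F = 35 - 7 \left(-82 + 249\right) 231 = 35 - 7 \cdot 167 \cdot 231 = 35 - 270039 = -270004$)
$j{\left(Q,t \right)} = 0$
$E = 32694$ ($E = 32694 - 0 = 32694 + 0 = 32694$)
$\frac{1}{F + E} = \frac{1}{-270004 + 32694} = \frac{1}{-237310} = - \frac{1}{237310}$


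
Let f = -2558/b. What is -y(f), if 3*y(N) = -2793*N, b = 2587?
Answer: -2381498/2587 ≈ -920.56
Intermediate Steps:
f = -2558/2587 ≈ -0.98879
y(N) = -931*N (y(N) = (-2793*N)/3 = -931*N)
-y(f) = -(-931)*(-2558)/2587 = -1*2381498/2587 = -2381498/2587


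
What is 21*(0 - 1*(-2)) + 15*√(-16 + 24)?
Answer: 42 + 30*√2 ≈ 84.426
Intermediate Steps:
21*(0 - 1*(-2)) + 15*√(-16 + 24) = 21*(0 + 2) + 15*√8 = 21*2 + 15*(2*√2) = 42 + 30*√2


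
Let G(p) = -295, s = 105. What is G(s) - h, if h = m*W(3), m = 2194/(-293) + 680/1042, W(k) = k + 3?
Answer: -38771911/152653 ≈ -253.99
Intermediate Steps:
W(k) = 3 + k
m = -1043454/152653 (m = 2194*(-1/293) + 680*(1/1042) = -2194/293 + 340/521 = -1043454/152653 ≈ -6.8355)
h = -6260724/152653 (h = -1043454*(3 + 3)/152653 = -1043454/152653*6 = -6260724/152653 ≈ -41.013)
G(s) - h = -295 - 1*(-6260724/152653) = -295 + 6260724/152653 = -38771911/152653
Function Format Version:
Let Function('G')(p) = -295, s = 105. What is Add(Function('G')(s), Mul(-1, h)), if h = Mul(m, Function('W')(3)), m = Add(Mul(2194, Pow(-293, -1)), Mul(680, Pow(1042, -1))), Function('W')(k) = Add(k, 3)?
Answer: Rational(-38771911, 152653) ≈ -253.99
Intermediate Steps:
Function('W')(k) = Add(3, k)
m = Rational(-1043454, 152653) (m = Add(Mul(2194, Rational(-1, 293)), Mul(680, Rational(1, 1042))) = Add(Rational(-2194, 293), Rational(340, 521)) = Rational(-1043454, 152653) ≈ -6.8355)
h = Rational(-6260724, 152653) (h = Mul(Rational(-1043454, 152653), Add(3, 3)) = Mul(Rational(-1043454, 152653), 6) = Rational(-6260724, 152653) ≈ -41.013)
Add(Function('G')(s), Mul(-1, h)) = Add(-295, Mul(-1, Rational(-6260724, 152653))) = Add(-295, Rational(6260724, 152653)) = Rational(-38771911, 152653)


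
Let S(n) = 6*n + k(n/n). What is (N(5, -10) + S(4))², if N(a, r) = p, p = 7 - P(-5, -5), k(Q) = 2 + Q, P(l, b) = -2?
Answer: 1296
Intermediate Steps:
S(n) = 3 + 6*n (S(n) = 6*n + (2 + n/n) = 6*n + (2 + 1) = 6*n + 3 = 3 + 6*n)
p = 9 (p = 7 - 1*(-2) = 7 + 2 = 9)
N(a, r) = 9
(N(5, -10) + S(4))² = (9 + (3 + 6*4))² = (9 + (3 + 24))² = (9 + 27)² = 36² = 1296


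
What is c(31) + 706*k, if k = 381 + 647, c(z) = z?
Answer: 725799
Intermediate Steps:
k = 1028
c(31) + 706*k = 31 + 706*1028 = 31 + 725768 = 725799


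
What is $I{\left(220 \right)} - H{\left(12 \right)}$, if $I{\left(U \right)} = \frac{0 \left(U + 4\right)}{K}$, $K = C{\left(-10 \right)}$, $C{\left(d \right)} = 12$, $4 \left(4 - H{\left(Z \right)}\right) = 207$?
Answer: $\frac{191}{4} \approx 47.75$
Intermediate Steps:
$H{\left(Z \right)} = - \frac{191}{4}$ ($H{\left(Z \right)} = 4 - \frac{207}{4} = - \frac{191}{4}$)
$K = 12$
$I{\left(U \right)} = 0$ ($I{\left(U \right)} = \frac{0 \left(U + 4\right)}{12} = 0 \left(4 + U\right) \frac{1}{12} = 0 \cdot \frac{1}{12} = 0$)
$I{\left(220 \right)} - H{\left(12 \right)} = 0 - - \frac{191}{4} = 0 + \frac{191}{4} = \frac{191}{4}$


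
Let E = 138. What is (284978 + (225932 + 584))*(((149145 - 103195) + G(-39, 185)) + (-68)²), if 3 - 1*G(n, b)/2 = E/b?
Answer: 4786061633856/185 ≈ 2.5871e+10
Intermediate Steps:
G(n, b) = 6 - 276/b
(284978 + (225932 + 584))*(((149145 - 103195) + G(-39, 185)) + (-68)²) = (284978 + (225932 + 584))*(((149145 - 103195) + (6 - 276/185)) + (-68)²) = (284978 + 226516)*((45950 + (6 - 276*1/185)) + 4624) = 511494*((45950 + (6 - 276/185)) + 4624) = 511494*((45950 + 834/185) + 4624) = 511494*(8501584/185 + 4624) = 511494*(9357024/185) = 4786061633856/185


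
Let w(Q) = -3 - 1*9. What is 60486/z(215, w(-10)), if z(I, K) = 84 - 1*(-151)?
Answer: 60486/235 ≈ 257.39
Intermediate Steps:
w(Q) = -12 (w(Q) = -3 - 9 = -12)
z(I, K) = 235 (z(I, K) = 84 + 151 = 235)
60486/z(215, w(-10)) = 60486/235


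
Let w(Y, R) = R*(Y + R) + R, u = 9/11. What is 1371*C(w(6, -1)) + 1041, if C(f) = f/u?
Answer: -9013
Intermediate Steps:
u = 9/11 (u = 9*(1/11) = 9/11 ≈ 0.81818)
w(Y, R) = R + R*(R + Y) (w(Y, R) = R*(R + Y) + R = R + R*(R + Y))
C(f) = 11*f/9 (C(f) = f/(9/11) = f*(11/9) = 11*f/9)
1371*C(w(6, -1)) + 1041 = 1371*(11*(-(1 - 1 + 6))/9) + 1041 = 1371*(11*(-1*6)/9) + 1041 = 1371*((11/9)*(-6)) + 1041 = 1371*(-22/3) + 1041 = -10054 + 1041 = -9013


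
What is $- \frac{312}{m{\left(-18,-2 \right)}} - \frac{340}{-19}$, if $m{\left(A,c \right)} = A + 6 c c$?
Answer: $- \frac{648}{19} \approx -34.105$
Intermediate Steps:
$m{\left(A,c \right)} = A + 6 c^{2}$
$- \frac{312}{m{\left(-18,-2 \right)}} - \frac{340}{-19} = - \frac{312}{-18 + 6 \left(-2\right)^{2}} - \frac{340}{-19} = - \frac{312}{-18 + 6 \cdot 4} - - \frac{340}{19} = - \frac{312}{-18 + 24} + \frac{340}{19} = - \frac{312}{6} + \frac{340}{19} = \left(-312\right) \frac{1}{6} + \frac{340}{19} = -52 + \frac{340}{19} = - \frac{648}{19}$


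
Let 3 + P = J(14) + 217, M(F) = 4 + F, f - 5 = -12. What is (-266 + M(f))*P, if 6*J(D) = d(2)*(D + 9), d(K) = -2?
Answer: -166511/3 ≈ -55504.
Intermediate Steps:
f = -7 (f = 5 - 12 = -7)
J(D) = -3 - D/3 (J(D) = (-2*(D + 9))/6 = (-2*(9 + D))/6 = (-18 - 2*D)/6 = -3 - D/3)
P = 619/3 (P = -3 + ((-3 - ⅓*14) + 217) = -3 + ((-3 - 14/3) + 217) = -3 + (-23/3 + 217) = -3 + 628/3 = 619/3 ≈ 206.33)
(-266 + M(f))*P = (-266 + (4 - 7))*(619/3) = (-266 - 3)*(619/3) = -269*619/3 = -166511/3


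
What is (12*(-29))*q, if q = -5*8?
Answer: 13920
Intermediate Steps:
q = -40
(12*(-29))*q = (12*(-29))*(-40) = -348*(-40) = 13920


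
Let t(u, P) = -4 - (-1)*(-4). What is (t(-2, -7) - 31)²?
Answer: 1521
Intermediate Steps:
t(u, P) = -8 (t(u, P) = -4 - 1*4 = -4 - 4 = -8)
(t(-2, -7) - 31)² = (-8 - 31)² = (-39)² = 1521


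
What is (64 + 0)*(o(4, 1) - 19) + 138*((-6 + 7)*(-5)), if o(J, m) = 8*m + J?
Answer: -1138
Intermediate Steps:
o(J, m) = J + 8*m
(64 + 0)*(o(4, 1) - 19) + 138*((-6 + 7)*(-5)) = (64 + 0)*((4 + 8*1) - 19) + 138*((-6 + 7)*(-5)) = 64*((4 + 8) - 19) + 138*(1*(-5)) = 64*(12 - 19) + 138*(-5) = 64*(-7) - 690 = -448 - 690 = -1138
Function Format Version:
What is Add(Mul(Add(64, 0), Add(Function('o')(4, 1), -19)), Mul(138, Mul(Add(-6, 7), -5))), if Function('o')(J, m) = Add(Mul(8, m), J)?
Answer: -1138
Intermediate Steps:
Function('o')(J, m) = Add(J, Mul(8, m))
Add(Mul(Add(64, 0), Add(Function('o')(4, 1), -19)), Mul(138, Mul(Add(-6, 7), -5))) = Add(Mul(Add(64, 0), Add(Add(4, Mul(8, 1)), -19)), Mul(138, Mul(Add(-6, 7), -5))) = Add(Mul(64, Add(Add(4, 8), -19)), Mul(138, Mul(1, -5))) = Add(Mul(64, Add(12, -19)), Mul(138, -5)) = Add(Mul(64, -7), -690) = Add(-448, -690) = -1138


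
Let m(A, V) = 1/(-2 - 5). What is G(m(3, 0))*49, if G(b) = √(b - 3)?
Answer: 7*I*√154 ≈ 86.868*I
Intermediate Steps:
m(A, V) = -⅐ (m(A, V) = 1/(-7) = -⅐)
G(b) = √(-3 + b)
G(m(3, 0))*49 = √(-3 - ⅐)*49 = √(-22/7)*49 = (I*√154/7)*49 = 7*I*√154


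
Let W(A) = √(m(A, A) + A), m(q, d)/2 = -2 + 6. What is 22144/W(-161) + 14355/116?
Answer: 495/4 - 22144*I*√17/51 ≈ 123.75 - 1790.2*I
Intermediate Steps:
m(q, d) = 8 (m(q, d) = 2*(-2 + 6) = 2*4 = 8)
W(A) = √(8 + A)
22144/W(-161) + 14355/116 = 22144/(√(8 - 161)) + 14355/116 = 22144/(√(-153)) + 14355*(1/116) = 22144/((3*I*√17)) + 495/4 = 22144*(-I*√17/51) + 495/4 = -22144*I*√17/51 + 495/4 = 495/4 - 22144*I*√17/51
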